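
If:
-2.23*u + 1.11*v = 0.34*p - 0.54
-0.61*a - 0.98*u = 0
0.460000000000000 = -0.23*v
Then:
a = -1.60655737704918*u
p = -6.55882352941176*u - 4.94117647058824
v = -2.00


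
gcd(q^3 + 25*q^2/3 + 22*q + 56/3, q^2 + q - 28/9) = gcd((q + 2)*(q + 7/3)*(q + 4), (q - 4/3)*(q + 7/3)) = q + 7/3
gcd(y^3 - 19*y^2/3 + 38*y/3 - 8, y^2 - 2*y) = y - 2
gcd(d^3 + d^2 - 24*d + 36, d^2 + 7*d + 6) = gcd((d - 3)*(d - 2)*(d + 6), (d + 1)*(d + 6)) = d + 6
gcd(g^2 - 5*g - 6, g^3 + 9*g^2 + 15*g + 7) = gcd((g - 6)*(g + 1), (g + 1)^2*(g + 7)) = g + 1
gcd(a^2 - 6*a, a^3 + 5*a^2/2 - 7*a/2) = a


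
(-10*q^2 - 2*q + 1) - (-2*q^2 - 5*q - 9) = -8*q^2 + 3*q + 10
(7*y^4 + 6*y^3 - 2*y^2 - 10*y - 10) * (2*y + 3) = 14*y^5 + 33*y^4 + 14*y^3 - 26*y^2 - 50*y - 30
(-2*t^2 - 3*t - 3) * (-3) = 6*t^2 + 9*t + 9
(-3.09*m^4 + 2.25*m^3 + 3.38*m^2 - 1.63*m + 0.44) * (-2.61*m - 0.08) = 8.0649*m^5 - 5.6253*m^4 - 9.0018*m^3 + 3.9839*m^2 - 1.018*m - 0.0352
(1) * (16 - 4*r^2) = 16 - 4*r^2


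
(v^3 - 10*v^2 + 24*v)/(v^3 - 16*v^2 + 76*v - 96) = v*(v - 4)/(v^2 - 10*v + 16)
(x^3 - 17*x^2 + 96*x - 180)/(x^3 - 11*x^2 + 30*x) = (x - 6)/x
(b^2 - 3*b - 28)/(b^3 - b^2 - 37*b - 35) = (b + 4)/(b^2 + 6*b + 5)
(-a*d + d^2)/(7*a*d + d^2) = (-a + d)/(7*a + d)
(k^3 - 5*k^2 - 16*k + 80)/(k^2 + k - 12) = (k^2 - 9*k + 20)/(k - 3)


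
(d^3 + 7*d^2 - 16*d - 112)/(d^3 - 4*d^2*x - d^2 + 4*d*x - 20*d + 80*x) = (-d^2 - 3*d + 28)/(-d^2 + 4*d*x + 5*d - 20*x)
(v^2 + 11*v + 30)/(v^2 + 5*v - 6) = (v + 5)/(v - 1)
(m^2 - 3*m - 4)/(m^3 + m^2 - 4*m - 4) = (m - 4)/(m^2 - 4)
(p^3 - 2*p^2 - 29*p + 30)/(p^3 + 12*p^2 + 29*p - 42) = (p^2 - p - 30)/(p^2 + 13*p + 42)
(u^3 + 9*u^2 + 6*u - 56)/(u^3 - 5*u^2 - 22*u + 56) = (u + 7)/(u - 7)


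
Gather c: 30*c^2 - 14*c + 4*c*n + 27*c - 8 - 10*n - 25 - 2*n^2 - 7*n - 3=30*c^2 + c*(4*n + 13) - 2*n^2 - 17*n - 36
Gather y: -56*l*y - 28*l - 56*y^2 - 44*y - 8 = -28*l - 56*y^2 + y*(-56*l - 44) - 8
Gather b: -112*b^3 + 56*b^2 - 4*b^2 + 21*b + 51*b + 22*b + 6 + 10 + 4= -112*b^3 + 52*b^2 + 94*b + 20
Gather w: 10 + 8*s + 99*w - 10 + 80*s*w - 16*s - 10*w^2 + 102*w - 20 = -8*s - 10*w^2 + w*(80*s + 201) - 20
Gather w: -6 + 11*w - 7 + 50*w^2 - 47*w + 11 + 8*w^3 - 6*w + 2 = 8*w^3 + 50*w^2 - 42*w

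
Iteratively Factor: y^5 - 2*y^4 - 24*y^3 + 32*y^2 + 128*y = (y + 2)*(y^4 - 4*y^3 - 16*y^2 + 64*y) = (y + 2)*(y + 4)*(y^3 - 8*y^2 + 16*y) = y*(y + 2)*(y + 4)*(y^2 - 8*y + 16) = y*(y - 4)*(y + 2)*(y + 4)*(y - 4)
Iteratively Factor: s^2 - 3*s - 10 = (s - 5)*(s + 2)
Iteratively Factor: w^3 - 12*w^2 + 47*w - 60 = (w - 5)*(w^2 - 7*w + 12) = (w - 5)*(w - 3)*(w - 4)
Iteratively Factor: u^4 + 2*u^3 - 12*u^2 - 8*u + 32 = (u + 4)*(u^3 - 2*u^2 - 4*u + 8) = (u - 2)*(u + 4)*(u^2 - 4) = (u - 2)*(u + 2)*(u + 4)*(u - 2)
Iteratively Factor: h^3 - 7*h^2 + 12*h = (h)*(h^2 - 7*h + 12) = h*(h - 3)*(h - 4)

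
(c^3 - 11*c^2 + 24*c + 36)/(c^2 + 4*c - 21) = (c^3 - 11*c^2 + 24*c + 36)/(c^2 + 4*c - 21)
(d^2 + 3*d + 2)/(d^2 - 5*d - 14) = (d + 1)/(d - 7)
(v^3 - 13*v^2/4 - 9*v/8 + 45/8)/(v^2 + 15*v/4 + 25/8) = (2*v^2 - 9*v + 9)/(2*v + 5)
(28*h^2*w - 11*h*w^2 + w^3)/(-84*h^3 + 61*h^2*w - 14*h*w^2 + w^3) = w/(-3*h + w)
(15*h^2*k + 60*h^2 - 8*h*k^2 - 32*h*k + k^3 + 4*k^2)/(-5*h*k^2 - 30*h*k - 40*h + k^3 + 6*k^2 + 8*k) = (-3*h + k)/(k + 2)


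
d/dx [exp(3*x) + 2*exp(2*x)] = (3*exp(x) + 4)*exp(2*x)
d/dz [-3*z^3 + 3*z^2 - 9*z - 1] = -9*z^2 + 6*z - 9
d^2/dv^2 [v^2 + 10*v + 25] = 2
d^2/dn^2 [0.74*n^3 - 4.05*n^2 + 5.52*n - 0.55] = 4.44*n - 8.1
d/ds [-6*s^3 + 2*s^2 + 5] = 2*s*(2 - 9*s)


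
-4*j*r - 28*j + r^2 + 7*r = (-4*j + r)*(r + 7)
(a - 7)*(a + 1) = a^2 - 6*a - 7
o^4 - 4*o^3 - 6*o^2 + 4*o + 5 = (o - 5)*(o - 1)*(o + 1)^2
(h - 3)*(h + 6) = h^2 + 3*h - 18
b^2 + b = b*(b + 1)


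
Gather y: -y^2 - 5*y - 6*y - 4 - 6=-y^2 - 11*y - 10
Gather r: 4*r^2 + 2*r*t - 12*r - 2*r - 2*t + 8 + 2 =4*r^2 + r*(2*t - 14) - 2*t + 10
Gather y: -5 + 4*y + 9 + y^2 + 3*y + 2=y^2 + 7*y + 6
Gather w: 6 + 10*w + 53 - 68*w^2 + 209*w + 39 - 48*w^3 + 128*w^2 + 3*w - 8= -48*w^3 + 60*w^2 + 222*w + 90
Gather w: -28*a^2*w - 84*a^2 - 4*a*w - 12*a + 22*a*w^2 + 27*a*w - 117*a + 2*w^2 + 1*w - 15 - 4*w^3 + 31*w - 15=-84*a^2 - 129*a - 4*w^3 + w^2*(22*a + 2) + w*(-28*a^2 + 23*a + 32) - 30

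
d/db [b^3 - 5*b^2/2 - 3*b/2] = 3*b^2 - 5*b - 3/2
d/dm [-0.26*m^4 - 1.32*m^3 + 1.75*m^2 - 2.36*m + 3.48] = -1.04*m^3 - 3.96*m^2 + 3.5*m - 2.36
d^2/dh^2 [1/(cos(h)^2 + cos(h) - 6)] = (-4*sin(h)^4 + 27*sin(h)^2 - 9*cos(h)/4 - 3*cos(3*h)/4 - 9)/((cos(h) - 2)^3*(cos(h) + 3)^3)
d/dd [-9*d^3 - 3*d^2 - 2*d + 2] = -27*d^2 - 6*d - 2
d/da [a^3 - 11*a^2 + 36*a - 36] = 3*a^2 - 22*a + 36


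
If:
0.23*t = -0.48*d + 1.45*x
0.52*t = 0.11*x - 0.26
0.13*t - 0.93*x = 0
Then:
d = 0.03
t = -0.52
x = -0.07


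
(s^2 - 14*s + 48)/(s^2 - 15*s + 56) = (s - 6)/(s - 7)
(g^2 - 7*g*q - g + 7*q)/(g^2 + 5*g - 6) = (g - 7*q)/(g + 6)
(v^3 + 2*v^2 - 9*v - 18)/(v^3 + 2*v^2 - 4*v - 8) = (v^2 - 9)/(v^2 - 4)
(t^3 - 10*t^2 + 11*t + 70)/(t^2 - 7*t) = t - 3 - 10/t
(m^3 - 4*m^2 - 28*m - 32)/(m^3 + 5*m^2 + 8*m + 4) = (m - 8)/(m + 1)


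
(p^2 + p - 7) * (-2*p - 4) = -2*p^3 - 6*p^2 + 10*p + 28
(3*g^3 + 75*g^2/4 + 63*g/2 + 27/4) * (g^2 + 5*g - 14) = 3*g^5 + 135*g^4/4 + 333*g^3/4 - 393*g^2/4 - 1629*g/4 - 189/2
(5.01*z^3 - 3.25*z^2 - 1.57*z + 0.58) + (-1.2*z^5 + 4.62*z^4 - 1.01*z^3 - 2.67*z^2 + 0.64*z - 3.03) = -1.2*z^5 + 4.62*z^4 + 4.0*z^3 - 5.92*z^2 - 0.93*z - 2.45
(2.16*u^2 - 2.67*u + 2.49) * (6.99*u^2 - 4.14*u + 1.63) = 15.0984*u^4 - 27.6057*u^3 + 31.9797*u^2 - 14.6607*u + 4.0587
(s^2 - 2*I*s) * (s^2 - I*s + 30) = s^4 - 3*I*s^3 + 28*s^2 - 60*I*s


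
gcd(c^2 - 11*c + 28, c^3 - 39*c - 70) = c - 7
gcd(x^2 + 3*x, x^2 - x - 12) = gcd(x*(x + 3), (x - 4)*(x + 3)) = x + 3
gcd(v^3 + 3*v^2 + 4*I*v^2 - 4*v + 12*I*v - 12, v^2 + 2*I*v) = v + 2*I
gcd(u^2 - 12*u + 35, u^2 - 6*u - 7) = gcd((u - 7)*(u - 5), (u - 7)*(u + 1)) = u - 7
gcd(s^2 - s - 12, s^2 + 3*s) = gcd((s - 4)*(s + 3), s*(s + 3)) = s + 3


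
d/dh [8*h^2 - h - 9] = 16*h - 1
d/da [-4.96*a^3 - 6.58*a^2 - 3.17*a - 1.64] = -14.88*a^2 - 13.16*a - 3.17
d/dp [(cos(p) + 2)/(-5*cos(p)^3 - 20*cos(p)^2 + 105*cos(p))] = 2*(-cos(p)^3 - 5*cos(p)^2 - 8*cos(p) + 21)*sin(p)/(5*(cos(p) - 3)^2*(cos(p) + 7)^2*cos(p)^2)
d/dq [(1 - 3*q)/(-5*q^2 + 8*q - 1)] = 5*(-3*q^2 + 2*q - 1)/(25*q^4 - 80*q^3 + 74*q^2 - 16*q + 1)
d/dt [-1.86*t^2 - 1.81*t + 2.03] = -3.72*t - 1.81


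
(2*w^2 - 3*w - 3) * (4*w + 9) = 8*w^3 + 6*w^2 - 39*w - 27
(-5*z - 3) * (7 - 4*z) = 20*z^2 - 23*z - 21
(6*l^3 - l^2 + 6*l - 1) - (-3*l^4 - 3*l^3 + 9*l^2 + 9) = 3*l^4 + 9*l^3 - 10*l^2 + 6*l - 10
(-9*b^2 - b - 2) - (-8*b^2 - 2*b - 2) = -b^2 + b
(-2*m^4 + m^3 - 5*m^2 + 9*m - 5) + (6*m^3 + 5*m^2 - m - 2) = -2*m^4 + 7*m^3 + 8*m - 7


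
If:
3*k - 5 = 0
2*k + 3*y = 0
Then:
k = 5/3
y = -10/9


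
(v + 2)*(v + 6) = v^2 + 8*v + 12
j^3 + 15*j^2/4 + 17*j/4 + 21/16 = (j + 1/2)*(j + 3/2)*(j + 7/4)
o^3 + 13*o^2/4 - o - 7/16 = (o - 1/2)*(o + 1/4)*(o + 7/2)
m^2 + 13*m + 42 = (m + 6)*(m + 7)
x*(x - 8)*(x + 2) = x^3 - 6*x^2 - 16*x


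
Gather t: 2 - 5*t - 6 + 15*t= 10*t - 4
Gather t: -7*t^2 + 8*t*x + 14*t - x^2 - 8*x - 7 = -7*t^2 + t*(8*x + 14) - x^2 - 8*x - 7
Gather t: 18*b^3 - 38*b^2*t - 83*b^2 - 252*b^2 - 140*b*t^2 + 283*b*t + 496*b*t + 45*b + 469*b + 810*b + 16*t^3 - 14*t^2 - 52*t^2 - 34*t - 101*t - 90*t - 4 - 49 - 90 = 18*b^3 - 335*b^2 + 1324*b + 16*t^3 + t^2*(-140*b - 66) + t*(-38*b^2 + 779*b - 225) - 143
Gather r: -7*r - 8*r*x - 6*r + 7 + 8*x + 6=r*(-8*x - 13) + 8*x + 13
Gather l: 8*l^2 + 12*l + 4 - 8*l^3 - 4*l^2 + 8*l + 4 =-8*l^3 + 4*l^2 + 20*l + 8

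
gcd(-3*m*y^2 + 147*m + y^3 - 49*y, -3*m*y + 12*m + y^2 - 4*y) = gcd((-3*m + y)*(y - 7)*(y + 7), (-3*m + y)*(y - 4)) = -3*m + y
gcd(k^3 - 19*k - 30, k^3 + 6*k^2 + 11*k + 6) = k^2 + 5*k + 6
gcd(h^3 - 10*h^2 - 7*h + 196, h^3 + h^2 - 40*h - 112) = h^2 - 3*h - 28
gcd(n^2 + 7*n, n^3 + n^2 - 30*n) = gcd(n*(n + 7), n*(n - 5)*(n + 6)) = n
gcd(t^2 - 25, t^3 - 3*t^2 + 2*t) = 1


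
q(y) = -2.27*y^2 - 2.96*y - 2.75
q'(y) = -4.54*y - 2.96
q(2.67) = -26.84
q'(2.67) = -15.08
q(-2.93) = -13.56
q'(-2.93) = 10.34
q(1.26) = -10.08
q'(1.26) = -8.68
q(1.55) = -12.79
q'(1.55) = -10.00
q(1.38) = -11.16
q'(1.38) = -9.23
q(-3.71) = -23.01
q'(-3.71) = 13.88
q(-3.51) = -20.33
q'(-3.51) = 12.98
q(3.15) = -34.60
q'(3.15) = -17.26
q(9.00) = -213.26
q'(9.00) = -43.82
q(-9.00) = -159.98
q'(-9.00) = 37.90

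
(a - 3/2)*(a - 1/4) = a^2 - 7*a/4 + 3/8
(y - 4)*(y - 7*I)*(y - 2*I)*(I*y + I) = I*y^4 + 9*y^3 - 3*I*y^3 - 27*y^2 - 18*I*y^2 - 36*y + 42*I*y + 56*I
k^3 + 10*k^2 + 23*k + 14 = (k + 1)*(k + 2)*(k + 7)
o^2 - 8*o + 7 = (o - 7)*(o - 1)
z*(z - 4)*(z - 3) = z^3 - 7*z^2 + 12*z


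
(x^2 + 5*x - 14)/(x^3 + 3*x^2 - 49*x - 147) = (x - 2)/(x^2 - 4*x - 21)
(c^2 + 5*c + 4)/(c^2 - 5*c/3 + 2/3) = 3*(c^2 + 5*c + 4)/(3*c^2 - 5*c + 2)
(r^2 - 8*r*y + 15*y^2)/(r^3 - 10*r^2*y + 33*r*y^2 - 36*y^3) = (r - 5*y)/(r^2 - 7*r*y + 12*y^2)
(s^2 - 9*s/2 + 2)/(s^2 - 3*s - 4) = (s - 1/2)/(s + 1)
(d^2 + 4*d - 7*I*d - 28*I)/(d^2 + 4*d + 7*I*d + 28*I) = (d - 7*I)/(d + 7*I)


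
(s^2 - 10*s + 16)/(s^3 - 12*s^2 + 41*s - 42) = (s - 8)/(s^2 - 10*s + 21)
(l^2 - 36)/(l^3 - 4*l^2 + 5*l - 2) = (l^2 - 36)/(l^3 - 4*l^2 + 5*l - 2)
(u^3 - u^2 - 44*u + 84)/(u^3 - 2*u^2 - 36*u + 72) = (u + 7)/(u + 6)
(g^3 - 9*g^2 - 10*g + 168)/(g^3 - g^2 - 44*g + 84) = (g^2 - 3*g - 28)/(g^2 + 5*g - 14)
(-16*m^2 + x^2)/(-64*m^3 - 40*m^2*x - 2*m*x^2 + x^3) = (-4*m + x)/(-16*m^2 - 6*m*x + x^2)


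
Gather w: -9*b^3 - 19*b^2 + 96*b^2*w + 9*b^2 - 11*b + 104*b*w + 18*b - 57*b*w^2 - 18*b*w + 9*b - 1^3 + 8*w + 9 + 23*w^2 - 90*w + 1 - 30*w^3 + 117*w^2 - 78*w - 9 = -9*b^3 - 10*b^2 + 16*b - 30*w^3 + w^2*(140 - 57*b) + w*(96*b^2 + 86*b - 160)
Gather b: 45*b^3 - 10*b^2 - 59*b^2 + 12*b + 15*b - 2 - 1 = 45*b^3 - 69*b^2 + 27*b - 3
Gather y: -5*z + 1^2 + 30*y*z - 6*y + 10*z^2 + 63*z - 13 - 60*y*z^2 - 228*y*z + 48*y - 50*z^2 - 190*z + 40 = y*(-60*z^2 - 198*z + 42) - 40*z^2 - 132*z + 28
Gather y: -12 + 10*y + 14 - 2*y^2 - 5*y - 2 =-2*y^2 + 5*y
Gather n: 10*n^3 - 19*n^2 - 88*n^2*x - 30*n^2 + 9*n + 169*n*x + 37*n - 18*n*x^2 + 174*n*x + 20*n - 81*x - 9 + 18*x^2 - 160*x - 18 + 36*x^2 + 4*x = 10*n^3 + n^2*(-88*x - 49) + n*(-18*x^2 + 343*x + 66) + 54*x^2 - 237*x - 27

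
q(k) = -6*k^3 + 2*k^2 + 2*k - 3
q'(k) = -18*k^2 + 4*k + 2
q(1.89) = -32.58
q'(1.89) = -54.74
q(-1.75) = 31.78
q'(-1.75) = -60.12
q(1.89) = -32.58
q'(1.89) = -54.74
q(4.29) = -431.33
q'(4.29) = -312.11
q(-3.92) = 381.31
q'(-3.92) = -290.28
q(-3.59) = 293.21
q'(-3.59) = -244.35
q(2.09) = -44.86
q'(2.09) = -68.27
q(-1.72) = 30.01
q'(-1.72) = -58.13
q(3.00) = -141.00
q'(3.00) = -148.00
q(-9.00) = 4515.00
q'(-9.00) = -1492.00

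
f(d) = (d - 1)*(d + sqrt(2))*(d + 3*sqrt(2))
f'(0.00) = 0.34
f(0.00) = -6.00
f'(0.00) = 0.34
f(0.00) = -6.00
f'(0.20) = 2.33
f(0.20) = -5.74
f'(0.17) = 2.01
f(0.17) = -5.80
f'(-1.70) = -6.82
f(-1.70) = 1.96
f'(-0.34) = -2.48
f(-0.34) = -5.62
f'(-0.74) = -4.91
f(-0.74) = -4.11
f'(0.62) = 7.27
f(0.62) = -3.76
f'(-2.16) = -5.78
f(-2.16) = 4.91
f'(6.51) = 188.12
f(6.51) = 469.49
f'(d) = (d - 1)*(d + sqrt(2)) + (d - 1)*(d + 3*sqrt(2)) + (d + sqrt(2))*(d + 3*sqrt(2))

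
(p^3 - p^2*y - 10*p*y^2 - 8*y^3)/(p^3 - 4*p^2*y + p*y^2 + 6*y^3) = (p^2 - 2*p*y - 8*y^2)/(p^2 - 5*p*y + 6*y^2)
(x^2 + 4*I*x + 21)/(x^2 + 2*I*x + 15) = (x + 7*I)/(x + 5*I)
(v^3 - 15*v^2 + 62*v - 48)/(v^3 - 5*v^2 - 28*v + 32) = (v - 6)/(v + 4)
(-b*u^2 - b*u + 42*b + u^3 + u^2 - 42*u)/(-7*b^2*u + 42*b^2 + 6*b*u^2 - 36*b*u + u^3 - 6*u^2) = (u + 7)/(7*b + u)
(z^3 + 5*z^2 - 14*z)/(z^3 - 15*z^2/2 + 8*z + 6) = 2*z*(z + 7)/(2*z^2 - 11*z - 6)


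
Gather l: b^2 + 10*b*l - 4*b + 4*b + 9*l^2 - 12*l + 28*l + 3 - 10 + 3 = b^2 + 9*l^2 + l*(10*b + 16) - 4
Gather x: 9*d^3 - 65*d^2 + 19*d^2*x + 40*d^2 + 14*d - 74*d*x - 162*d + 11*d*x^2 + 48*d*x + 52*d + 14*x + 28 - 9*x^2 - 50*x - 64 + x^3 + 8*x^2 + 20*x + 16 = 9*d^3 - 25*d^2 - 96*d + x^3 + x^2*(11*d - 1) + x*(19*d^2 - 26*d - 16) - 20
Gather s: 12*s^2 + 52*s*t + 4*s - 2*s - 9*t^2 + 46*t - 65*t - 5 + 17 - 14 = 12*s^2 + s*(52*t + 2) - 9*t^2 - 19*t - 2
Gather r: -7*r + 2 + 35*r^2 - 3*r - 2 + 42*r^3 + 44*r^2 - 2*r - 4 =42*r^3 + 79*r^2 - 12*r - 4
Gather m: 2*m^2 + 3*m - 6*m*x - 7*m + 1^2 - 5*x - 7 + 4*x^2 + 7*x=2*m^2 + m*(-6*x - 4) + 4*x^2 + 2*x - 6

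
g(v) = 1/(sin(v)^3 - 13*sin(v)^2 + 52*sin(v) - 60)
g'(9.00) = 0.02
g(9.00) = -0.02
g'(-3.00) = 0.01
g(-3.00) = -0.01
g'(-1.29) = -0.00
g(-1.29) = -0.01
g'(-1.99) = 0.00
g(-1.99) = -0.01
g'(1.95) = 0.02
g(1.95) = -0.05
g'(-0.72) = -0.01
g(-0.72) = -0.01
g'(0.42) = -0.02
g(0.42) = -0.02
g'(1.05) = -0.03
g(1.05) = -0.04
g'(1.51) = -0.00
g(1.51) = -0.05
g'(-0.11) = -0.01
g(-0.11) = -0.02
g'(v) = (-3*sin(v)^2*cos(v) + 26*sin(v)*cos(v) - 52*cos(v))/(sin(v)^3 - 13*sin(v)^2 + 52*sin(v) - 60)^2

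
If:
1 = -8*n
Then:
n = -1/8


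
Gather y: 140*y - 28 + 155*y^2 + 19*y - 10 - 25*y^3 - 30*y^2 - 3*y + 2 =-25*y^3 + 125*y^2 + 156*y - 36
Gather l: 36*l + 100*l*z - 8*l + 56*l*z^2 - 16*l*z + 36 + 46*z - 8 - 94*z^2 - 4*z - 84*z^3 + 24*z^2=l*(56*z^2 + 84*z + 28) - 84*z^3 - 70*z^2 + 42*z + 28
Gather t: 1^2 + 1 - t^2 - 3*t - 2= -t^2 - 3*t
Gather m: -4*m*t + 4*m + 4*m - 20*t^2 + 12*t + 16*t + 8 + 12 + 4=m*(8 - 4*t) - 20*t^2 + 28*t + 24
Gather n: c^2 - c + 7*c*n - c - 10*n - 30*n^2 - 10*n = c^2 - 2*c - 30*n^2 + n*(7*c - 20)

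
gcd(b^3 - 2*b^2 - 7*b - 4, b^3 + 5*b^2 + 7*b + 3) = b^2 + 2*b + 1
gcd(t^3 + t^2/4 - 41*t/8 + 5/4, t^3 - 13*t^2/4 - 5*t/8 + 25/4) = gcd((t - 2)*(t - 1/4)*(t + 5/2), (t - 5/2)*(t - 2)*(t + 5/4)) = t - 2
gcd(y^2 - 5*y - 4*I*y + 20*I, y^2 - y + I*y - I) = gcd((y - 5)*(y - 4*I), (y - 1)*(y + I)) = 1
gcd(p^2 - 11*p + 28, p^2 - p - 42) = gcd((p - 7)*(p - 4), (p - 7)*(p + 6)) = p - 7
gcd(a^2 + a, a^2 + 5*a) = a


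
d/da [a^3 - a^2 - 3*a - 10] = 3*a^2 - 2*a - 3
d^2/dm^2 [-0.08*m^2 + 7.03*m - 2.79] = -0.160000000000000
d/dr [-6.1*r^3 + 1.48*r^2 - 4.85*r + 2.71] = -18.3*r^2 + 2.96*r - 4.85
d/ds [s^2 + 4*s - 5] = 2*s + 4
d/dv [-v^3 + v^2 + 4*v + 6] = -3*v^2 + 2*v + 4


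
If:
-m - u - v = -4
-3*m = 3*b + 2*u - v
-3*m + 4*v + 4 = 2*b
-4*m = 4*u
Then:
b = -8/7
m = 52/7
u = -52/7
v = 4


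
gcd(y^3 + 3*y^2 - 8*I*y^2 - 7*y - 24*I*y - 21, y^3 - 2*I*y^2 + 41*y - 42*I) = y^2 - 8*I*y - 7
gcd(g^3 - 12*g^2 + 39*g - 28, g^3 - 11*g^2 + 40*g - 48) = g - 4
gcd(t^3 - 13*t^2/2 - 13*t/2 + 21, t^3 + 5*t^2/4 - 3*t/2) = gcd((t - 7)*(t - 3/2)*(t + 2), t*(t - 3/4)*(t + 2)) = t + 2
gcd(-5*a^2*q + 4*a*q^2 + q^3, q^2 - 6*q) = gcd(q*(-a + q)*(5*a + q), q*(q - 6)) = q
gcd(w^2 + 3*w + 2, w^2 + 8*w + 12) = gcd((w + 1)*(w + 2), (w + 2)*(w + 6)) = w + 2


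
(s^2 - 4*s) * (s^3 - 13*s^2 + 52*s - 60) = s^5 - 17*s^4 + 104*s^3 - 268*s^2 + 240*s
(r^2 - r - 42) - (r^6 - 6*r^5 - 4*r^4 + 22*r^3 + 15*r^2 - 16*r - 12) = -r^6 + 6*r^5 + 4*r^4 - 22*r^3 - 14*r^2 + 15*r - 30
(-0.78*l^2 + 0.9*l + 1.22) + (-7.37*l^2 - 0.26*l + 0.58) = -8.15*l^2 + 0.64*l + 1.8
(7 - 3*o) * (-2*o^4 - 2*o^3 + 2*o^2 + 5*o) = 6*o^5 - 8*o^4 - 20*o^3 - o^2 + 35*o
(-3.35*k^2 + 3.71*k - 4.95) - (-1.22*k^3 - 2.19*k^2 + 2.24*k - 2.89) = 1.22*k^3 - 1.16*k^2 + 1.47*k - 2.06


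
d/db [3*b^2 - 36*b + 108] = 6*b - 36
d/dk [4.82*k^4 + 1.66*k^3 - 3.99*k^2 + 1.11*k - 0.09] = 19.28*k^3 + 4.98*k^2 - 7.98*k + 1.11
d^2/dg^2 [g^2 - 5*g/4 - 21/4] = 2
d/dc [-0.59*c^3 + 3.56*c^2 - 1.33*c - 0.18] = -1.77*c^2 + 7.12*c - 1.33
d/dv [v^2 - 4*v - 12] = 2*v - 4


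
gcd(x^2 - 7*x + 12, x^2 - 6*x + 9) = x - 3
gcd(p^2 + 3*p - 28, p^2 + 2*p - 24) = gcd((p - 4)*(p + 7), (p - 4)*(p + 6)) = p - 4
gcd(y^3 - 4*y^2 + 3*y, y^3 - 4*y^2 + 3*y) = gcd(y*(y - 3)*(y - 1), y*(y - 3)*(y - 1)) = y^3 - 4*y^2 + 3*y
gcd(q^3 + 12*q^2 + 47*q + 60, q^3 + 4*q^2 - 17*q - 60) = q^2 + 8*q + 15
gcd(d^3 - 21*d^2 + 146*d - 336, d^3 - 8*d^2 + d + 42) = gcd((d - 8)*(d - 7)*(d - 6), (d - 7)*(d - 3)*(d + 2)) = d - 7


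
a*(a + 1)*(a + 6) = a^3 + 7*a^2 + 6*a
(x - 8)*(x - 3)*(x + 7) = x^3 - 4*x^2 - 53*x + 168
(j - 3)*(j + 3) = j^2 - 9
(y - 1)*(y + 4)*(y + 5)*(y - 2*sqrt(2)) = y^4 - 2*sqrt(2)*y^3 + 8*y^3 - 16*sqrt(2)*y^2 + 11*y^2 - 22*sqrt(2)*y - 20*y + 40*sqrt(2)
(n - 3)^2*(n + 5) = n^3 - n^2 - 21*n + 45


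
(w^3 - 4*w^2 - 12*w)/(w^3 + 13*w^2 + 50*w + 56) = w*(w - 6)/(w^2 + 11*w + 28)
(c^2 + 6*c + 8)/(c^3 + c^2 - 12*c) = (c + 2)/(c*(c - 3))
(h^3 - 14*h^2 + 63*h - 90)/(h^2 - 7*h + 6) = (h^2 - 8*h + 15)/(h - 1)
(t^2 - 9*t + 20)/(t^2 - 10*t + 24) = (t - 5)/(t - 6)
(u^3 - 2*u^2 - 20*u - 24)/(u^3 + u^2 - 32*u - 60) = (u + 2)/(u + 5)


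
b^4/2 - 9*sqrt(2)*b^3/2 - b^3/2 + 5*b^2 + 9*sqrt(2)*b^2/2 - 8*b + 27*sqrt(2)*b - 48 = (b/2 + 1)*(b - 3)*(b - 8*sqrt(2))*(b - sqrt(2))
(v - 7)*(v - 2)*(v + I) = v^3 - 9*v^2 + I*v^2 + 14*v - 9*I*v + 14*I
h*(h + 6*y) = h^2 + 6*h*y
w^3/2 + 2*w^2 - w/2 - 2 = (w/2 + 1/2)*(w - 1)*(w + 4)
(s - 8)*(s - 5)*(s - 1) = s^3 - 14*s^2 + 53*s - 40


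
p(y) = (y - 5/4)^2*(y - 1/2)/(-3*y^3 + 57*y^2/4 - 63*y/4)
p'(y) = (y - 5/4)^2*(y - 1/2)*(9*y^2 - 57*y/2 + 63/4)/(-3*y^3 + 57*y^2/4 - 63*y/4)^2 + (y - 5/4)^2/(-3*y^3 + 57*y^2/4 - 63*y/4) + (y - 1/2)*(2*y - 5/2)/(-3*y^3 + 57*y^2/4 - 63*y/4) = (224*y^4 - 624*y^3 + 6*y^2 + 950*y - 525)/(24*y^2*(16*y^4 - 152*y^3 + 529*y^2 - 798*y + 441))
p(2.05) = 0.57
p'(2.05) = 0.21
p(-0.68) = -0.24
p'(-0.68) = -0.07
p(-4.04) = -0.26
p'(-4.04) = 0.01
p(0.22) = 0.11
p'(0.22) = -0.96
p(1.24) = -0.00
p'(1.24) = 0.00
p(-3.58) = -0.25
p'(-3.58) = 0.01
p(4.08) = -0.93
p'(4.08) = 0.57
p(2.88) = 5.40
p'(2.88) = 47.22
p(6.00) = -0.54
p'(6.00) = 0.07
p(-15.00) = -0.30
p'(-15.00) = 0.00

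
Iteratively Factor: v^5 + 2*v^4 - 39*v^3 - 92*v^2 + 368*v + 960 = (v - 4)*(v^4 + 6*v^3 - 15*v^2 - 152*v - 240) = (v - 5)*(v - 4)*(v^3 + 11*v^2 + 40*v + 48) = (v - 5)*(v - 4)*(v + 4)*(v^2 + 7*v + 12) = (v - 5)*(v - 4)*(v + 3)*(v + 4)*(v + 4)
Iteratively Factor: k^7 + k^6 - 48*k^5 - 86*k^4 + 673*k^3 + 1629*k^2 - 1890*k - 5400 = (k - 2)*(k^6 + 3*k^5 - 42*k^4 - 170*k^3 + 333*k^2 + 2295*k + 2700) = (k - 2)*(k + 3)*(k^5 - 42*k^3 - 44*k^2 + 465*k + 900) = (k - 2)*(k + 3)^2*(k^4 - 3*k^3 - 33*k^2 + 55*k + 300) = (k - 5)*(k - 2)*(k + 3)^2*(k^3 + 2*k^2 - 23*k - 60) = (k - 5)*(k - 2)*(k + 3)^2*(k + 4)*(k^2 - 2*k - 15) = (k - 5)*(k - 2)*(k + 3)^3*(k + 4)*(k - 5)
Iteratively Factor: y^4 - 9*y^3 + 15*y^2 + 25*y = (y - 5)*(y^3 - 4*y^2 - 5*y) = y*(y - 5)*(y^2 - 4*y - 5) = y*(y - 5)*(y + 1)*(y - 5)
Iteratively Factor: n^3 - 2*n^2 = (n)*(n^2 - 2*n) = n*(n - 2)*(n)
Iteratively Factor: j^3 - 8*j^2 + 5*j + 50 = (j - 5)*(j^2 - 3*j - 10) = (j - 5)*(j + 2)*(j - 5)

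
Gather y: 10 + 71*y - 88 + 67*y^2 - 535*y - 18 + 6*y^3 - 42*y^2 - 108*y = 6*y^3 + 25*y^2 - 572*y - 96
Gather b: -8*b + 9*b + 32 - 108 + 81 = b + 5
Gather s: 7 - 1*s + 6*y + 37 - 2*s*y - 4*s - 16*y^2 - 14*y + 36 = s*(-2*y - 5) - 16*y^2 - 8*y + 80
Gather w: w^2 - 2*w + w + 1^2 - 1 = w^2 - w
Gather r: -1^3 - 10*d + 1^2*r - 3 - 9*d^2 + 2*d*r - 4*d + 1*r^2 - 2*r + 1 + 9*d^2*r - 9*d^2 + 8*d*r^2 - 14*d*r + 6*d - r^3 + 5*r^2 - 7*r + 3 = -18*d^2 - 8*d - r^3 + r^2*(8*d + 6) + r*(9*d^2 - 12*d - 8)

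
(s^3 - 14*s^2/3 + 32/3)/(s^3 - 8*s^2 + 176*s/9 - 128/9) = 3*(3*s^2 - 2*s - 8)/(9*s^2 - 36*s + 32)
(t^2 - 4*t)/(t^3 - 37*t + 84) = t/(t^2 + 4*t - 21)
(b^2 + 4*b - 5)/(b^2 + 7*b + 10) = (b - 1)/(b + 2)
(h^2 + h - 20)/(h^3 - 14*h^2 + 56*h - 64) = (h + 5)/(h^2 - 10*h + 16)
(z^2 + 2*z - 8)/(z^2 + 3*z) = (z^2 + 2*z - 8)/(z*(z + 3))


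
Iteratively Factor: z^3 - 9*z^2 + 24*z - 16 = (z - 4)*(z^2 - 5*z + 4) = (z - 4)^2*(z - 1)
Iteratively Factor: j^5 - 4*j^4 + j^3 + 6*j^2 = (j - 3)*(j^4 - j^3 - 2*j^2) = (j - 3)*(j + 1)*(j^3 - 2*j^2) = j*(j - 3)*(j + 1)*(j^2 - 2*j) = j*(j - 3)*(j - 2)*(j + 1)*(j)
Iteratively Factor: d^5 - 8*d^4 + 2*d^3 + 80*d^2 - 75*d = (d - 5)*(d^4 - 3*d^3 - 13*d^2 + 15*d) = (d - 5)*(d - 1)*(d^3 - 2*d^2 - 15*d) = (d - 5)*(d - 1)*(d + 3)*(d^2 - 5*d) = d*(d - 5)*(d - 1)*(d + 3)*(d - 5)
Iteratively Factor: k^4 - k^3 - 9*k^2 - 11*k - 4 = (k + 1)*(k^3 - 2*k^2 - 7*k - 4) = (k + 1)^2*(k^2 - 3*k - 4) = (k + 1)^3*(k - 4)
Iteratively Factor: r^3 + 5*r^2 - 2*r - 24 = (r + 3)*(r^2 + 2*r - 8) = (r + 3)*(r + 4)*(r - 2)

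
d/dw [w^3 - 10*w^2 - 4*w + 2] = 3*w^2 - 20*w - 4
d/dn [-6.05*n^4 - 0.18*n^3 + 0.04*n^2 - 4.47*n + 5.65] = -24.2*n^3 - 0.54*n^2 + 0.08*n - 4.47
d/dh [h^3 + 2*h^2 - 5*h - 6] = 3*h^2 + 4*h - 5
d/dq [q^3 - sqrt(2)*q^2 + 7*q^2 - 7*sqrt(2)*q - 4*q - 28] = 3*q^2 - 2*sqrt(2)*q + 14*q - 7*sqrt(2) - 4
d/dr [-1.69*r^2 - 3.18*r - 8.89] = -3.38*r - 3.18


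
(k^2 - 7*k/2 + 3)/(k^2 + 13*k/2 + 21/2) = (2*k^2 - 7*k + 6)/(2*k^2 + 13*k + 21)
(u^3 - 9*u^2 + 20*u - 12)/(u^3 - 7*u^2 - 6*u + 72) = (u^2 - 3*u + 2)/(u^2 - u - 12)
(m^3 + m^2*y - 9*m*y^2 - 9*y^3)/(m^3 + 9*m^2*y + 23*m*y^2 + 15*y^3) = (m - 3*y)/(m + 5*y)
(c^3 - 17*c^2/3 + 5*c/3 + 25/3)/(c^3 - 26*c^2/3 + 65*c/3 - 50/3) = (c + 1)/(c - 2)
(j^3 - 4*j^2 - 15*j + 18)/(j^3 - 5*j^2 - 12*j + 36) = (j - 1)/(j - 2)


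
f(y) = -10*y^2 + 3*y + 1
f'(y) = 3 - 20*y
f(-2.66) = -77.74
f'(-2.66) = 56.20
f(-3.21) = -111.67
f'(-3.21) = 67.20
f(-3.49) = -131.27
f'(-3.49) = 72.80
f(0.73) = -2.14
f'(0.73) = -11.60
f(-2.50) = -69.00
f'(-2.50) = 53.00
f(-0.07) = 0.74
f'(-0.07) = 4.40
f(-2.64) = -76.62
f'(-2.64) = 55.80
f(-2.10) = -49.40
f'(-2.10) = 45.00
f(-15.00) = -2294.00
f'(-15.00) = 303.00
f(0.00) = 1.00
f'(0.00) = 3.00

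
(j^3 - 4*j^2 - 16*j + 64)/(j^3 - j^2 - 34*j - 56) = (j^2 - 8*j + 16)/(j^2 - 5*j - 14)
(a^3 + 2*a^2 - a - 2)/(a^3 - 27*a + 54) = (a^3 + 2*a^2 - a - 2)/(a^3 - 27*a + 54)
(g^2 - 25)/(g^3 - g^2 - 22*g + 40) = (g - 5)/(g^2 - 6*g + 8)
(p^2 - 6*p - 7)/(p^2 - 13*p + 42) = (p + 1)/(p - 6)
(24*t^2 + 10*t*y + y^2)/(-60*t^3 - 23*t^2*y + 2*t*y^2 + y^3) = (6*t + y)/(-15*t^2 - 2*t*y + y^2)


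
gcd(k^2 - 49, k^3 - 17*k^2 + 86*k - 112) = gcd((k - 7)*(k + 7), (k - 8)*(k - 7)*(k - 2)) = k - 7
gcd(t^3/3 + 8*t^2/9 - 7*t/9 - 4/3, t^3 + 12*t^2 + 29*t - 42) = 1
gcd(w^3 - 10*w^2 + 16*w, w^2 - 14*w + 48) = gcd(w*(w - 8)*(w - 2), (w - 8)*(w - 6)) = w - 8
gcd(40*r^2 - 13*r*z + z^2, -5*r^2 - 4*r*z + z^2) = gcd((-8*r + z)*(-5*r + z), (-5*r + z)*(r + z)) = -5*r + z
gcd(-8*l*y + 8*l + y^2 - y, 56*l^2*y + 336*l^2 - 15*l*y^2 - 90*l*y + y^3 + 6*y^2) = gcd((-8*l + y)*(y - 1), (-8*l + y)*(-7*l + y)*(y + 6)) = -8*l + y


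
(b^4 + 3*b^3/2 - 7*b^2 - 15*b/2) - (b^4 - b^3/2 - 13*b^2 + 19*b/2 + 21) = 2*b^3 + 6*b^2 - 17*b - 21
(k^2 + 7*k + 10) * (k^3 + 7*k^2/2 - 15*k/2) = k^5 + 21*k^4/2 + 27*k^3 - 35*k^2/2 - 75*k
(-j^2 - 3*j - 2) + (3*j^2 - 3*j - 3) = 2*j^2 - 6*j - 5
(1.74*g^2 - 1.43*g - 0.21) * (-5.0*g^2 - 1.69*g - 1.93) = -8.7*g^4 + 4.2094*g^3 + 0.108499999999999*g^2 + 3.1148*g + 0.4053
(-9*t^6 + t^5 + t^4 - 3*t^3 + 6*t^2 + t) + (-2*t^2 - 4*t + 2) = -9*t^6 + t^5 + t^4 - 3*t^3 + 4*t^2 - 3*t + 2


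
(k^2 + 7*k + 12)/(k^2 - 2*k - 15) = (k + 4)/(k - 5)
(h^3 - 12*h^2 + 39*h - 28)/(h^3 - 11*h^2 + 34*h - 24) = (h - 7)/(h - 6)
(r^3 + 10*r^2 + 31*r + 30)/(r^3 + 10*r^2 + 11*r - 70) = (r^2 + 5*r + 6)/(r^2 + 5*r - 14)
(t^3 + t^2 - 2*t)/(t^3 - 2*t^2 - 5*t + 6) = t/(t - 3)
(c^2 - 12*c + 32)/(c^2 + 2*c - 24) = (c - 8)/(c + 6)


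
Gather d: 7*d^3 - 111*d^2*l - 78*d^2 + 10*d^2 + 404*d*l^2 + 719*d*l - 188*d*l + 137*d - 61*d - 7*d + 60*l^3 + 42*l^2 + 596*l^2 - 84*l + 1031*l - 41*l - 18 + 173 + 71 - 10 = 7*d^3 + d^2*(-111*l - 68) + d*(404*l^2 + 531*l + 69) + 60*l^3 + 638*l^2 + 906*l + 216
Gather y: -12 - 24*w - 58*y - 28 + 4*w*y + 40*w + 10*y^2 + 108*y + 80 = 16*w + 10*y^2 + y*(4*w + 50) + 40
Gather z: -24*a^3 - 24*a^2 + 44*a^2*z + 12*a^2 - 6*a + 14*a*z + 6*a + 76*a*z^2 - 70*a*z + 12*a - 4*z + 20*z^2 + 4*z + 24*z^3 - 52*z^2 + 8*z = -24*a^3 - 12*a^2 + 12*a + 24*z^3 + z^2*(76*a - 32) + z*(44*a^2 - 56*a + 8)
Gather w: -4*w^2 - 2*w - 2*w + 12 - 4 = -4*w^2 - 4*w + 8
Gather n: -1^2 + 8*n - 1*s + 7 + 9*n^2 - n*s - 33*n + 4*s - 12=9*n^2 + n*(-s - 25) + 3*s - 6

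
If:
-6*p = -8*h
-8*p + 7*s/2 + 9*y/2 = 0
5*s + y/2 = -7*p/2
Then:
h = 249*y/836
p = 83*y/209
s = -79*y/209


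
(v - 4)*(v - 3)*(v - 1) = v^3 - 8*v^2 + 19*v - 12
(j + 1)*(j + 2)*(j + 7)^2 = j^4 + 17*j^3 + 93*j^2 + 175*j + 98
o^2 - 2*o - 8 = (o - 4)*(o + 2)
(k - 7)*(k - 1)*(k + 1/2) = k^3 - 15*k^2/2 + 3*k + 7/2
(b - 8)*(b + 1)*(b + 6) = b^3 - b^2 - 50*b - 48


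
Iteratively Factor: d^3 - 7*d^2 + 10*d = (d)*(d^2 - 7*d + 10) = d*(d - 2)*(d - 5)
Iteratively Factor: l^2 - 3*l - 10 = (l - 5)*(l + 2)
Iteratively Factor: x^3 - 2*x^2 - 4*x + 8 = (x + 2)*(x^2 - 4*x + 4) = (x - 2)*(x + 2)*(x - 2)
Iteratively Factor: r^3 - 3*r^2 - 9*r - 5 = (r + 1)*(r^2 - 4*r - 5) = (r - 5)*(r + 1)*(r + 1)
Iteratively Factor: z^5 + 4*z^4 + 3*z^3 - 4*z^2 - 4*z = (z - 1)*(z^4 + 5*z^3 + 8*z^2 + 4*z) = (z - 1)*(z + 1)*(z^3 + 4*z^2 + 4*z) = z*(z - 1)*(z + 1)*(z^2 + 4*z + 4) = z*(z - 1)*(z + 1)*(z + 2)*(z + 2)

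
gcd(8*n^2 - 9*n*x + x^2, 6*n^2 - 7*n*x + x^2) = -n + x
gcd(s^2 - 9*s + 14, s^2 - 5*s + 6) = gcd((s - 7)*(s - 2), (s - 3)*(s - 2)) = s - 2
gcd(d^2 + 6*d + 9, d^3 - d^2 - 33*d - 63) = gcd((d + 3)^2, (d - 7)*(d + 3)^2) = d^2 + 6*d + 9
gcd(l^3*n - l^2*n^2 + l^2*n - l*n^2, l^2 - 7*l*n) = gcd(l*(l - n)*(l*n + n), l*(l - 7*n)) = l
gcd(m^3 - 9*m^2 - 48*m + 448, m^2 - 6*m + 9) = 1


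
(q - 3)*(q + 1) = q^2 - 2*q - 3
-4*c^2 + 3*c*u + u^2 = (-c + u)*(4*c + u)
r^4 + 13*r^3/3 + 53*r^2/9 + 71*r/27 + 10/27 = (r + 1/3)^2*(r + 5/3)*(r + 2)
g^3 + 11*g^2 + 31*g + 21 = (g + 1)*(g + 3)*(g + 7)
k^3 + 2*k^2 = k^2*(k + 2)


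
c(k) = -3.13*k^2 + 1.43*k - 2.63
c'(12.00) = -73.69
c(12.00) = -436.19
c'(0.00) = 1.43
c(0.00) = -2.63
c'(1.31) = -6.77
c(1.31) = -6.13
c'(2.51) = -14.28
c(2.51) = -18.76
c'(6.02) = -36.26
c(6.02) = -107.45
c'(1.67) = -9.02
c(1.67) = -8.97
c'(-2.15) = 14.89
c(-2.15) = -20.17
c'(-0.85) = 6.75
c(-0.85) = -6.11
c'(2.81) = -16.16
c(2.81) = -23.33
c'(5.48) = -32.87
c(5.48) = -88.79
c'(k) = 1.43 - 6.26*k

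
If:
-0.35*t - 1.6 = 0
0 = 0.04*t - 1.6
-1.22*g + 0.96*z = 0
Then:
No Solution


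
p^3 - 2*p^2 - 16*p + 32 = (p - 4)*(p - 2)*(p + 4)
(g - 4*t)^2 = g^2 - 8*g*t + 16*t^2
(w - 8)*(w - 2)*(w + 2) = w^3 - 8*w^2 - 4*w + 32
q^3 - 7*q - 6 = (q - 3)*(q + 1)*(q + 2)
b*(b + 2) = b^2 + 2*b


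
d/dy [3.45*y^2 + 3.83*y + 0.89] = 6.9*y + 3.83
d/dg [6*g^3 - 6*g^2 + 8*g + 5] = 18*g^2 - 12*g + 8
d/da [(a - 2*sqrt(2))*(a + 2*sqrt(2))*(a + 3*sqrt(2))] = 3*a^2 + 6*sqrt(2)*a - 8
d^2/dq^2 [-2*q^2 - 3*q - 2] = -4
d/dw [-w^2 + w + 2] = 1 - 2*w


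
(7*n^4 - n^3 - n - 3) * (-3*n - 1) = -21*n^5 - 4*n^4 + n^3 + 3*n^2 + 10*n + 3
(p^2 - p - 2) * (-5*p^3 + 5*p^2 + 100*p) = -5*p^5 + 10*p^4 + 105*p^3 - 110*p^2 - 200*p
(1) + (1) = 2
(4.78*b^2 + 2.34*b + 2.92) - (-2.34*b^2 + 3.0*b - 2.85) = 7.12*b^2 - 0.66*b + 5.77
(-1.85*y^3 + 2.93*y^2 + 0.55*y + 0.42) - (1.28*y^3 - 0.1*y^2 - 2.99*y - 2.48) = -3.13*y^3 + 3.03*y^2 + 3.54*y + 2.9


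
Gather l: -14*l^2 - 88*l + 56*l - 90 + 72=-14*l^2 - 32*l - 18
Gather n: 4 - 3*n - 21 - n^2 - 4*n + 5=-n^2 - 7*n - 12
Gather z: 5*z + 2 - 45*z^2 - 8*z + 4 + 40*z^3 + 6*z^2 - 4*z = 40*z^3 - 39*z^2 - 7*z + 6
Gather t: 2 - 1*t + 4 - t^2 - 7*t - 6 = -t^2 - 8*t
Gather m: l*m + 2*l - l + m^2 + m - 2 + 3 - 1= l + m^2 + m*(l + 1)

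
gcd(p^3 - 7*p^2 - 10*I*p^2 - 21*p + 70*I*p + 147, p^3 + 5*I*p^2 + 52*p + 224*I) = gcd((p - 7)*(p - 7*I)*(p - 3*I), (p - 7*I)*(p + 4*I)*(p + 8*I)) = p - 7*I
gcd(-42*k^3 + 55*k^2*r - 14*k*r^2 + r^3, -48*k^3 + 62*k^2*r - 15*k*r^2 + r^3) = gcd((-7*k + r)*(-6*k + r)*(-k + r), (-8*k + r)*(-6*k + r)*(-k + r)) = 6*k^2 - 7*k*r + r^2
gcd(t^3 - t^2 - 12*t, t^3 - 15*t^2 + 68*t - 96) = t - 4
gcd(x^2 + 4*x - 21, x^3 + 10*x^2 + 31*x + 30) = 1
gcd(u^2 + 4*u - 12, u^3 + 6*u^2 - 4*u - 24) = u^2 + 4*u - 12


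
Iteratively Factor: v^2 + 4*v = (v + 4)*(v)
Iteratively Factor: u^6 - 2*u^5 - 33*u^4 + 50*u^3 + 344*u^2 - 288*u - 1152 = (u - 4)*(u^5 + 2*u^4 - 25*u^3 - 50*u^2 + 144*u + 288) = (u - 4)^2*(u^4 + 6*u^3 - u^2 - 54*u - 72) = (u - 4)^2*(u + 3)*(u^3 + 3*u^2 - 10*u - 24) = (u - 4)^2*(u + 3)*(u + 4)*(u^2 - u - 6) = (u - 4)^2*(u - 3)*(u + 3)*(u + 4)*(u + 2)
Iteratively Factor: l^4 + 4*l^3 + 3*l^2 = (l)*(l^3 + 4*l^2 + 3*l) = l^2*(l^2 + 4*l + 3) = l^2*(l + 1)*(l + 3)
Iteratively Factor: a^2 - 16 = (a + 4)*(a - 4)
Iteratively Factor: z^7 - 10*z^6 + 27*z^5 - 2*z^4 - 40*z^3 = (z - 4)*(z^6 - 6*z^5 + 3*z^4 + 10*z^3) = (z - 4)*(z + 1)*(z^5 - 7*z^4 + 10*z^3) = z*(z - 4)*(z + 1)*(z^4 - 7*z^3 + 10*z^2) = z^2*(z - 4)*(z + 1)*(z^3 - 7*z^2 + 10*z) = z^3*(z - 4)*(z + 1)*(z^2 - 7*z + 10) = z^3*(z - 5)*(z - 4)*(z + 1)*(z - 2)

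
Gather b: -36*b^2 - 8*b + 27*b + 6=-36*b^2 + 19*b + 6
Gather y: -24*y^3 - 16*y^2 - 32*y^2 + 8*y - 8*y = -24*y^3 - 48*y^2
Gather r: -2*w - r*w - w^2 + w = -r*w - w^2 - w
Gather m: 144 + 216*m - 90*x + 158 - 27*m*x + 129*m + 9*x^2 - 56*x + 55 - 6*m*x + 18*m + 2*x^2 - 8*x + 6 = m*(363 - 33*x) + 11*x^2 - 154*x + 363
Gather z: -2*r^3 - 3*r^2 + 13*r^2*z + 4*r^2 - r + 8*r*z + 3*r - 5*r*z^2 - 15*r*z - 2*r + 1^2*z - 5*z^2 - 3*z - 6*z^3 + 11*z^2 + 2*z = -2*r^3 + r^2 - 6*z^3 + z^2*(6 - 5*r) + z*(13*r^2 - 7*r)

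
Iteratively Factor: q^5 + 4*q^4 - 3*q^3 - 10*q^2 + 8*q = (q - 1)*(q^4 + 5*q^3 + 2*q^2 - 8*q) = (q - 1)*(q + 2)*(q^3 + 3*q^2 - 4*q) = (q - 1)^2*(q + 2)*(q^2 + 4*q) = (q - 1)^2*(q + 2)*(q + 4)*(q)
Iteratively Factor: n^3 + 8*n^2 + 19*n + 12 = (n + 1)*(n^2 + 7*n + 12) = (n + 1)*(n + 3)*(n + 4)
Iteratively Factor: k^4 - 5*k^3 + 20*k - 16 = (k - 1)*(k^3 - 4*k^2 - 4*k + 16) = (k - 2)*(k - 1)*(k^2 - 2*k - 8) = (k - 2)*(k - 1)*(k + 2)*(k - 4)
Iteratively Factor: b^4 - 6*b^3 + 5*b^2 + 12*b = (b + 1)*(b^3 - 7*b^2 + 12*b) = (b - 3)*(b + 1)*(b^2 - 4*b) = b*(b - 3)*(b + 1)*(b - 4)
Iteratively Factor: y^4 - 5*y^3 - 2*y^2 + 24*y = (y + 2)*(y^3 - 7*y^2 + 12*y) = y*(y + 2)*(y^2 - 7*y + 12) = y*(y - 4)*(y + 2)*(y - 3)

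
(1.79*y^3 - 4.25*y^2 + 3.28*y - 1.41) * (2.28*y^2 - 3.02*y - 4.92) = 4.0812*y^5 - 15.0958*y^4 + 11.5066*y^3 + 7.7896*y^2 - 11.8794*y + 6.9372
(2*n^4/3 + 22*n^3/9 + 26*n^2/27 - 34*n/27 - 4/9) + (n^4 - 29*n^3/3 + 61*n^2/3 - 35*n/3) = 5*n^4/3 - 65*n^3/9 + 575*n^2/27 - 349*n/27 - 4/9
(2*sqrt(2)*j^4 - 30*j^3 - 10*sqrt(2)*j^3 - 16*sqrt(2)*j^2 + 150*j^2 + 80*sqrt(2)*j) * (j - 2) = 2*sqrt(2)*j^5 - 30*j^4 - 14*sqrt(2)*j^4 + 4*sqrt(2)*j^3 + 210*j^3 - 300*j^2 + 112*sqrt(2)*j^2 - 160*sqrt(2)*j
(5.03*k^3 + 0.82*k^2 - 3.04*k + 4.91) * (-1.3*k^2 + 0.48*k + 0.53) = -6.539*k^5 + 1.3484*k^4 + 7.0115*k^3 - 7.4076*k^2 + 0.7456*k + 2.6023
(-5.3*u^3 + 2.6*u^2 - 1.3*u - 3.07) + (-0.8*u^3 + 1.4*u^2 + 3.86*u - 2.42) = -6.1*u^3 + 4.0*u^2 + 2.56*u - 5.49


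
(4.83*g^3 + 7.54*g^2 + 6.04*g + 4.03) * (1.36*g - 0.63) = 6.5688*g^4 + 7.2115*g^3 + 3.4642*g^2 + 1.6756*g - 2.5389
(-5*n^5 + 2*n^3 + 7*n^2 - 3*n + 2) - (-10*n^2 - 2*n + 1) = -5*n^5 + 2*n^3 + 17*n^2 - n + 1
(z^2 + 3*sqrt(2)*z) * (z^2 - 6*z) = z^4 - 6*z^3 + 3*sqrt(2)*z^3 - 18*sqrt(2)*z^2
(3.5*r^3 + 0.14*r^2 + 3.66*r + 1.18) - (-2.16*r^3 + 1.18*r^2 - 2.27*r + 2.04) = 5.66*r^3 - 1.04*r^2 + 5.93*r - 0.86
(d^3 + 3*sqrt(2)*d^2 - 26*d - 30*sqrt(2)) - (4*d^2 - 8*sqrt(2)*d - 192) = d^3 - 4*d^2 + 3*sqrt(2)*d^2 - 26*d + 8*sqrt(2)*d - 30*sqrt(2) + 192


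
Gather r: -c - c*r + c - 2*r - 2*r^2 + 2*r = -c*r - 2*r^2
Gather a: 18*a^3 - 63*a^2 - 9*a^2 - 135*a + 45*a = 18*a^3 - 72*a^2 - 90*a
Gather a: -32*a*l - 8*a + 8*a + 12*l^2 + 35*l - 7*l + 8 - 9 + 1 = -32*a*l + 12*l^2 + 28*l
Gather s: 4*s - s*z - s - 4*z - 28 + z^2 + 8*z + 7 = s*(3 - z) + z^2 + 4*z - 21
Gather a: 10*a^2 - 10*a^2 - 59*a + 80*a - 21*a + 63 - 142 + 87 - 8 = 0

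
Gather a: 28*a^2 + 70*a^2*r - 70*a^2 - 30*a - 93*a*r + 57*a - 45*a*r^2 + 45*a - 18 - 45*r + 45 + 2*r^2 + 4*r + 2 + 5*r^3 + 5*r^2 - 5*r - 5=a^2*(70*r - 42) + a*(-45*r^2 - 93*r + 72) + 5*r^3 + 7*r^2 - 46*r + 24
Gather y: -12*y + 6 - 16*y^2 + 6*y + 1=-16*y^2 - 6*y + 7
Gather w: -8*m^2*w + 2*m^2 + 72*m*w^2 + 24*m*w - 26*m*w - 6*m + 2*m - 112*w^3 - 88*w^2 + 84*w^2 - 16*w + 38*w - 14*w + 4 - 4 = 2*m^2 - 4*m - 112*w^3 + w^2*(72*m - 4) + w*(-8*m^2 - 2*m + 8)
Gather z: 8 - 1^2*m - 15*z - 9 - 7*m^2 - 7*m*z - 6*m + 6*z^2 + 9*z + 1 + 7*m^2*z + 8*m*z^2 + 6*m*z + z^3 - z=-7*m^2 - 7*m + z^3 + z^2*(8*m + 6) + z*(7*m^2 - m - 7)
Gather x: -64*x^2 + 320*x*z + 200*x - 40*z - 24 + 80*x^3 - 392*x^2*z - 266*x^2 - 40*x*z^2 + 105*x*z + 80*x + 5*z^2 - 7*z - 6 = 80*x^3 + x^2*(-392*z - 330) + x*(-40*z^2 + 425*z + 280) + 5*z^2 - 47*z - 30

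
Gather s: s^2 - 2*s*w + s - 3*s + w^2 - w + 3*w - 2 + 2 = s^2 + s*(-2*w - 2) + w^2 + 2*w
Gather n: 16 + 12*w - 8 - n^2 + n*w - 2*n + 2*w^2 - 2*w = -n^2 + n*(w - 2) + 2*w^2 + 10*w + 8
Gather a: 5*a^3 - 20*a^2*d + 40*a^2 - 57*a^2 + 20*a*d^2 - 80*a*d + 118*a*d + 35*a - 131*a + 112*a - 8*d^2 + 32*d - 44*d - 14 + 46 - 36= 5*a^3 + a^2*(-20*d - 17) + a*(20*d^2 + 38*d + 16) - 8*d^2 - 12*d - 4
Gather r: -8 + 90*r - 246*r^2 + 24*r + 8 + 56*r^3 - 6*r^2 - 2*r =56*r^3 - 252*r^2 + 112*r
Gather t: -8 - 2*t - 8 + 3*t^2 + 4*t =3*t^2 + 2*t - 16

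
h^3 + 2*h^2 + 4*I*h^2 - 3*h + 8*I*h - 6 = (h + 2)*(h + I)*(h + 3*I)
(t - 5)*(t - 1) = t^2 - 6*t + 5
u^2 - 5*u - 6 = (u - 6)*(u + 1)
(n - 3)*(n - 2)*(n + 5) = n^3 - 19*n + 30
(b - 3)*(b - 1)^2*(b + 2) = b^4 - 3*b^3 - 3*b^2 + 11*b - 6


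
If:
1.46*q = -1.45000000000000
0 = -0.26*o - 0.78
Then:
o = -3.00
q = -0.99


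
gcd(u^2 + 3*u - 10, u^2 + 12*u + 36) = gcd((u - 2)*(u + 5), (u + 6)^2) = 1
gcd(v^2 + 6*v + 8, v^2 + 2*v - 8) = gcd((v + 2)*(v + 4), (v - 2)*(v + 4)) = v + 4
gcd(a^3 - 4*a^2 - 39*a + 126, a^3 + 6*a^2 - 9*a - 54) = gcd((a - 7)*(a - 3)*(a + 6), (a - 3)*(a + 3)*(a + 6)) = a^2 + 3*a - 18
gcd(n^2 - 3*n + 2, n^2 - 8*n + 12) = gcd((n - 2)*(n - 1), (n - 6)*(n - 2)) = n - 2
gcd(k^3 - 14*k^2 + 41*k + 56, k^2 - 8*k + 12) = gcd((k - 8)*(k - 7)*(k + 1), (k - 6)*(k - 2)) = 1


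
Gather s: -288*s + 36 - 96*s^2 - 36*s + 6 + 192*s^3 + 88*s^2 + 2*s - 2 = 192*s^3 - 8*s^2 - 322*s + 40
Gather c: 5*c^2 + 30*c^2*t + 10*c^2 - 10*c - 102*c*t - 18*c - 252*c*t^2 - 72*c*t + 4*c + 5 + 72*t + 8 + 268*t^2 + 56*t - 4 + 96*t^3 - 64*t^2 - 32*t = c^2*(30*t + 15) + c*(-252*t^2 - 174*t - 24) + 96*t^3 + 204*t^2 + 96*t + 9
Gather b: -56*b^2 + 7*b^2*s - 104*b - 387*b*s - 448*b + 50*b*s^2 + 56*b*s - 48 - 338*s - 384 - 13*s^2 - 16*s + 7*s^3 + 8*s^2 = b^2*(7*s - 56) + b*(50*s^2 - 331*s - 552) + 7*s^3 - 5*s^2 - 354*s - 432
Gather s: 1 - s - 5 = -s - 4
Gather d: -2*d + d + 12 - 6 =6 - d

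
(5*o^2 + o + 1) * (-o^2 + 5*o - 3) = -5*o^4 + 24*o^3 - 11*o^2 + 2*o - 3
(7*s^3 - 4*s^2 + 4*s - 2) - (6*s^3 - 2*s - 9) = s^3 - 4*s^2 + 6*s + 7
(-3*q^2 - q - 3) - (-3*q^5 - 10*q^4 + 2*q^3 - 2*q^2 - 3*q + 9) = 3*q^5 + 10*q^4 - 2*q^3 - q^2 + 2*q - 12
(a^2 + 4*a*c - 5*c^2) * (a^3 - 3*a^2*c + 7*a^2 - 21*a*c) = a^5 + a^4*c + 7*a^4 - 17*a^3*c^2 + 7*a^3*c + 15*a^2*c^3 - 119*a^2*c^2 + 105*a*c^3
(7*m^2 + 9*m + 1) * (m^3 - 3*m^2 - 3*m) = 7*m^5 - 12*m^4 - 47*m^3 - 30*m^2 - 3*m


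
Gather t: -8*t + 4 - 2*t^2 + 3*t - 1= -2*t^2 - 5*t + 3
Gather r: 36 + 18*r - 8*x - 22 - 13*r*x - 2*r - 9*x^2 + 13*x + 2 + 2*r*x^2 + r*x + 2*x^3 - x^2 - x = r*(2*x^2 - 12*x + 16) + 2*x^3 - 10*x^2 + 4*x + 16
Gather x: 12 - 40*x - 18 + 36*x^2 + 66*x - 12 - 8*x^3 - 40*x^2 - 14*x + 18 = -8*x^3 - 4*x^2 + 12*x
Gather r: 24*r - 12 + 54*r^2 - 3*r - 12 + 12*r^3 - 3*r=12*r^3 + 54*r^2 + 18*r - 24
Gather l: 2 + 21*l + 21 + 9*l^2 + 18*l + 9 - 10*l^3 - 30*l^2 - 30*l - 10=-10*l^3 - 21*l^2 + 9*l + 22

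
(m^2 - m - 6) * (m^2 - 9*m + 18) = m^4 - 10*m^3 + 21*m^2 + 36*m - 108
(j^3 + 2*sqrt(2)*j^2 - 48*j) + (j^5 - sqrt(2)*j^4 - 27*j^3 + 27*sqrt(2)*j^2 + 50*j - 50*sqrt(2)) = j^5 - sqrt(2)*j^4 - 26*j^3 + 29*sqrt(2)*j^2 + 2*j - 50*sqrt(2)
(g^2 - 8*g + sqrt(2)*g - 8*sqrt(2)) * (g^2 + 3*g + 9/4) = g^4 - 5*g^3 + sqrt(2)*g^3 - 87*g^2/4 - 5*sqrt(2)*g^2 - 87*sqrt(2)*g/4 - 18*g - 18*sqrt(2)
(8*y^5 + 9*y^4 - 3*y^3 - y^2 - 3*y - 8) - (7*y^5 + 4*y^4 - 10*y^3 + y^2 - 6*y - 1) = y^5 + 5*y^4 + 7*y^3 - 2*y^2 + 3*y - 7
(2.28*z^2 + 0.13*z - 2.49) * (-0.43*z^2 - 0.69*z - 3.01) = -0.9804*z^4 - 1.6291*z^3 - 5.8818*z^2 + 1.3268*z + 7.4949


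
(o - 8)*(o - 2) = o^2 - 10*o + 16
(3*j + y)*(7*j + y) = 21*j^2 + 10*j*y + y^2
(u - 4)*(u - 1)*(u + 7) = u^3 + 2*u^2 - 31*u + 28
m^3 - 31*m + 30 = (m - 5)*(m - 1)*(m + 6)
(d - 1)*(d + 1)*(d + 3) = d^3 + 3*d^2 - d - 3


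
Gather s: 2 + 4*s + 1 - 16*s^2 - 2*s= -16*s^2 + 2*s + 3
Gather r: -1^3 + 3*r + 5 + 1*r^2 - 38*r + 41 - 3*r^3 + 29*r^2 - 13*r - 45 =-3*r^3 + 30*r^2 - 48*r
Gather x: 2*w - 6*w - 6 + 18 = 12 - 4*w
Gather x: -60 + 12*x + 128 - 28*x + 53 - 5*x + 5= 126 - 21*x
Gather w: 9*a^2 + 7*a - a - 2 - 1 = 9*a^2 + 6*a - 3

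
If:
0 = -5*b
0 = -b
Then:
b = 0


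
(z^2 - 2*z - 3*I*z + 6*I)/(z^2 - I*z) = (z^2 - 2*z - 3*I*z + 6*I)/(z*(z - I))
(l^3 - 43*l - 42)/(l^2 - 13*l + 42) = (l^2 + 7*l + 6)/(l - 6)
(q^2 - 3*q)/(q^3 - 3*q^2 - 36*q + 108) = q/(q^2 - 36)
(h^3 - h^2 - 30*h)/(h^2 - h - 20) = h*(-h^2 + h + 30)/(-h^2 + h + 20)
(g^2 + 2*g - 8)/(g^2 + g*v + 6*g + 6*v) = (g^2 + 2*g - 8)/(g^2 + g*v + 6*g + 6*v)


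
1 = 1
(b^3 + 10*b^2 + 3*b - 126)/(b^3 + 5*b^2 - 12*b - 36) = (b + 7)/(b + 2)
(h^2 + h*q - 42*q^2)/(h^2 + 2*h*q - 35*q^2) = (-h + 6*q)/(-h + 5*q)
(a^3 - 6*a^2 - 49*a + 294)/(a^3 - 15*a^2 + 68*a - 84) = (a + 7)/(a - 2)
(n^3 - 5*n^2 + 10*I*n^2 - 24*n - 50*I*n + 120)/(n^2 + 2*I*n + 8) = (n^2 + n*(-5 + 6*I) - 30*I)/(n - 2*I)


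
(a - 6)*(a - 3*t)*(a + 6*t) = a^3 + 3*a^2*t - 6*a^2 - 18*a*t^2 - 18*a*t + 108*t^2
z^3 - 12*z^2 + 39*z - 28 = (z - 7)*(z - 4)*(z - 1)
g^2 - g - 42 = (g - 7)*(g + 6)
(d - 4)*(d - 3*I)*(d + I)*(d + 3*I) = d^4 - 4*d^3 + I*d^3 + 9*d^2 - 4*I*d^2 - 36*d + 9*I*d - 36*I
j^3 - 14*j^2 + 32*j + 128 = (j - 8)^2*(j + 2)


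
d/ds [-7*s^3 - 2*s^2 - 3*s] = -21*s^2 - 4*s - 3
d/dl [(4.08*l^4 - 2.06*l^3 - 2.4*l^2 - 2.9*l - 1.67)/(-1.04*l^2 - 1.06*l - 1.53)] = (-8.4864*l^5 - 10.832*l^4 - 20.6024*l^3 + 8.9834*l^2 + 3.8704*l + 2.6668)/(1.0816*l^4 + 2.2048*l^3 + 4.306*l^2 + 3.2436*l + 2.3409)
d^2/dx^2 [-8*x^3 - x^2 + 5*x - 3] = -48*x - 2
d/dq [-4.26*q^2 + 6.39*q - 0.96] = 6.39 - 8.52*q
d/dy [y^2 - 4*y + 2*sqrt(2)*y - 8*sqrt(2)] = 2*y - 4 + 2*sqrt(2)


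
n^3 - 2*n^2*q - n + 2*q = (n - 1)*(n + 1)*(n - 2*q)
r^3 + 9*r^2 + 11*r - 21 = (r - 1)*(r + 3)*(r + 7)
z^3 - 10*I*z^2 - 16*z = z*(z - 8*I)*(z - 2*I)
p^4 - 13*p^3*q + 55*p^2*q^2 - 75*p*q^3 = p*(p - 5*q)^2*(p - 3*q)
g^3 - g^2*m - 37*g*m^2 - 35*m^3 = (g - 7*m)*(g + m)*(g + 5*m)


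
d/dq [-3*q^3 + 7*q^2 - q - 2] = -9*q^2 + 14*q - 1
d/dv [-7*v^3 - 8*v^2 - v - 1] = -21*v^2 - 16*v - 1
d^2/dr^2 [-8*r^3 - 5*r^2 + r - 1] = -48*r - 10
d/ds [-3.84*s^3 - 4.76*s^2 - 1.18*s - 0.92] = -11.52*s^2 - 9.52*s - 1.18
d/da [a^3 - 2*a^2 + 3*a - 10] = 3*a^2 - 4*a + 3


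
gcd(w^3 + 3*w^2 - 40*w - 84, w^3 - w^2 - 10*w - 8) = w + 2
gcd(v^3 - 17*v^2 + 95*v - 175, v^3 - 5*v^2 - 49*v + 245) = v^2 - 12*v + 35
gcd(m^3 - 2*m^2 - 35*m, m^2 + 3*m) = m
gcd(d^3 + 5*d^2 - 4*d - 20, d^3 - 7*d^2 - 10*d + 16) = d + 2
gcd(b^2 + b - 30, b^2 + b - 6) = 1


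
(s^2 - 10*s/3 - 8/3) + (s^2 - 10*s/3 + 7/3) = 2*s^2 - 20*s/3 - 1/3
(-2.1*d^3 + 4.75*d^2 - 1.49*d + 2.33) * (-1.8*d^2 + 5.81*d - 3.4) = 3.78*d^5 - 20.751*d^4 + 37.4195*d^3 - 29.0009*d^2 + 18.6033*d - 7.922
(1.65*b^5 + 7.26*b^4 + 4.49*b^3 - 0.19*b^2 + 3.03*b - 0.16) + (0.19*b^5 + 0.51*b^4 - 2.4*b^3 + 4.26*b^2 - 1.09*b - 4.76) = 1.84*b^5 + 7.77*b^4 + 2.09*b^3 + 4.07*b^2 + 1.94*b - 4.92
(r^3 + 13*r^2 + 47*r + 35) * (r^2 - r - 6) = r^5 + 12*r^4 + 28*r^3 - 90*r^2 - 317*r - 210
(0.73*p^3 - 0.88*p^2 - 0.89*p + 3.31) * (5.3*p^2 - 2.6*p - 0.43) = 3.869*p^5 - 6.562*p^4 - 2.7429*p^3 + 20.2354*p^2 - 8.2233*p - 1.4233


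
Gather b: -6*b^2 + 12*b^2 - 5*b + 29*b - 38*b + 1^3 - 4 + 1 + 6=6*b^2 - 14*b + 4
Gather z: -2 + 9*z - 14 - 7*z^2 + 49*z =-7*z^2 + 58*z - 16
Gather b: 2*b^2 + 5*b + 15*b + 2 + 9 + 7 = 2*b^2 + 20*b + 18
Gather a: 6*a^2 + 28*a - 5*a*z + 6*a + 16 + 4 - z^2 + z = 6*a^2 + a*(34 - 5*z) - z^2 + z + 20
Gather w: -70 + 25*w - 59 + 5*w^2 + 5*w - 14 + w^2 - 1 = 6*w^2 + 30*w - 144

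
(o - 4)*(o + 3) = o^2 - o - 12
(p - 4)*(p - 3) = p^2 - 7*p + 12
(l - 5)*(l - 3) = l^2 - 8*l + 15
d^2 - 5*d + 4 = (d - 4)*(d - 1)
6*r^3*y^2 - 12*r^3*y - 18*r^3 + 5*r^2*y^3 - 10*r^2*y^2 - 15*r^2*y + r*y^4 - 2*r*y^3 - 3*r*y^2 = (2*r + y)*(3*r + y)*(y - 3)*(r*y + r)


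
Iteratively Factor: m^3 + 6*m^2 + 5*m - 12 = (m + 3)*(m^2 + 3*m - 4) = (m + 3)*(m + 4)*(m - 1)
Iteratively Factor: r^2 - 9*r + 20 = (r - 4)*(r - 5)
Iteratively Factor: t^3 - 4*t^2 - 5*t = (t - 5)*(t^2 + t) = t*(t - 5)*(t + 1)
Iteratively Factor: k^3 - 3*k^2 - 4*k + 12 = (k - 2)*(k^2 - k - 6) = (k - 3)*(k - 2)*(k + 2)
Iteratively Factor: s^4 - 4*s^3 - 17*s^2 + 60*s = (s - 3)*(s^3 - s^2 - 20*s) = (s - 3)*(s + 4)*(s^2 - 5*s) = s*(s - 3)*(s + 4)*(s - 5)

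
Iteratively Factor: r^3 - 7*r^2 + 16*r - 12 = (r - 2)*(r^2 - 5*r + 6) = (r - 2)^2*(r - 3)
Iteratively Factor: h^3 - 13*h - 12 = (h - 4)*(h^2 + 4*h + 3) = (h - 4)*(h + 3)*(h + 1)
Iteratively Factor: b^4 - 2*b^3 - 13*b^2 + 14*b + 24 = (b - 4)*(b^3 + 2*b^2 - 5*b - 6) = (b - 4)*(b + 1)*(b^2 + b - 6) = (b - 4)*(b + 1)*(b + 3)*(b - 2)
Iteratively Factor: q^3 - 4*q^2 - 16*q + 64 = (q - 4)*(q^2 - 16) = (q - 4)*(q + 4)*(q - 4)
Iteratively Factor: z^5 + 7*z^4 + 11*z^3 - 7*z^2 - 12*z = (z + 3)*(z^4 + 4*z^3 - z^2 - 4*z) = (z - 1)*(z + 3)*(z^3 + 5*z^2 + 4*z) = (z - 1)*(z + 3)*(z + 4)*(z^2 + z) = z*(z - 1)*(z + 3)*(z + 4)*(z + 1)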